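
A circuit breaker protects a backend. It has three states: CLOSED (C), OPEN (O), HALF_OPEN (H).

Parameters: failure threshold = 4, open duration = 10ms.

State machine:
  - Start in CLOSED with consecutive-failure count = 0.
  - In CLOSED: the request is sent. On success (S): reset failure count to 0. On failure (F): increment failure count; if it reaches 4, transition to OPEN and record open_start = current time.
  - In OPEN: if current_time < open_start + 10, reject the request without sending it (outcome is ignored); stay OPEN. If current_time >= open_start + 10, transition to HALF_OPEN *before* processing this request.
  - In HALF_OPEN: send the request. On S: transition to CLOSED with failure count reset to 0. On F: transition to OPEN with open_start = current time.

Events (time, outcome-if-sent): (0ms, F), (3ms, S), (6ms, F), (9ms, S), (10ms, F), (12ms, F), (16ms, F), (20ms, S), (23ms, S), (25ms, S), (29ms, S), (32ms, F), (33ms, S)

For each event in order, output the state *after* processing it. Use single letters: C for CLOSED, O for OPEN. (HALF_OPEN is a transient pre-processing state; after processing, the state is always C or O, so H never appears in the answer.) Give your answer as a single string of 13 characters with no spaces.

Answer: CCCCCCCCCCCCC

Derivation:
State after each event:
  event#1 t=0ms outcome=F: state=CLOSED
  event#2 t=3ms outcome=S: state=CLOSED
  event#3 t=6ms outcome=F: state=CLOSED
  event#4 t=9ms outcome=S: state=CLOSED
  event#5 t=10ms outcome=F: state=CLOSED
  event#6 t=12ms outcome=F: state=CLOSED
  event#7 t=16ms outcome=F: state=CLOSED
  event#8 t=20ms outcome=S: state=CLOSED
  event#9 t=23ms outcome=S: state=CLOSED
  event#10 t=25ms outcome=S: state=CLOSED
  event#11 t=29ms outcome=S: state=CLOSED
  event#12 t=32ms outcome=F: state=CLOSED
  event#13 t=33ms outcome=S: state=CLOSED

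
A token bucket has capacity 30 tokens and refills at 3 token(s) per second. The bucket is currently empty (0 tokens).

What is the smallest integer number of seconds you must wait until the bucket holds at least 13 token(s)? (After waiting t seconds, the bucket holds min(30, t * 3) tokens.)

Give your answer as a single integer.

Answer: 5

Derivation:
Need t * 3 >= 13, so t >= 13/3.
Smallest integer t = ceil(13/3) = 5.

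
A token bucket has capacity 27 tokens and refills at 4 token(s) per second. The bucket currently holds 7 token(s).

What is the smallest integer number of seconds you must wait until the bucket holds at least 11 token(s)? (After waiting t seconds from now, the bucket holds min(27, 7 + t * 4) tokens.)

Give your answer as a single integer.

Answer: 1

Derivation:
Need 7 + t * 4 >= 11, so t >= 4/4.
Smallest integer t = ceil(4/4) = 1.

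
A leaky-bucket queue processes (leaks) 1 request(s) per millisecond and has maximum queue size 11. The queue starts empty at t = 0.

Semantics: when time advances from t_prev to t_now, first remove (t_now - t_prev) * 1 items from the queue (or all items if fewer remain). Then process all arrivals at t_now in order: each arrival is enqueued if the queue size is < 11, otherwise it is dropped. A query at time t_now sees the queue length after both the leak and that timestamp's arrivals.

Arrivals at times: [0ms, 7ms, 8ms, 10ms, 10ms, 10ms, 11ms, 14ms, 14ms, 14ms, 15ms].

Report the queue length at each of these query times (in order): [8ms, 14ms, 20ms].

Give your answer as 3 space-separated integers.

Queue lengths at query times:
  query t=8ms: backlog = 1
  query t=14ms: backlog = 3
  query t=20ms: backlog = 0

Answer: 1 3 0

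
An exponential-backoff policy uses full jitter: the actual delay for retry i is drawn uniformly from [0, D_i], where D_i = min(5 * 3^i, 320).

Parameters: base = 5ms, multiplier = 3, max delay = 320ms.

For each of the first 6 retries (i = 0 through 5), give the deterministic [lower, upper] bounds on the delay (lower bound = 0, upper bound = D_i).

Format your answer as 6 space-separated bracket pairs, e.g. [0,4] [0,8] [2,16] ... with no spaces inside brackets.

Computing bounds per retry:
  i=0: D_i=min(5*3^0,320)=5, bounds=[0,5]
  i=1: D_i=min(5*3^1,320)=15, bounds=[0,15]
  i=2: D_i=min(5*3^2,320)=45, bounds=[0,45]
  i=3: D_i=min(5*3^3,320)=135, bounds=[0,135]
  i=4: D_i=min(5*3^4,320)=320, bounds=[0,320]
  i=5: D_i=min(5*3^5,320)=320, bounds=[0,320]

Answer: [0,5] [0,15] [0,45] [0,135] [0,320] [0,320]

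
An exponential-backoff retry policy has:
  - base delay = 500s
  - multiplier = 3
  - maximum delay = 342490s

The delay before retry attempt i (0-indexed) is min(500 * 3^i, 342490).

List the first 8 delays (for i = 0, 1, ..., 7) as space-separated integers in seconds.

Answer: 500 1500 4500 13500 40500 121500 342490 342490

Derivation:
Computing each delay:
  i=0: min(500*3^0, 342490) = 500
  i=1: min(500*3^1, 342490) = 1500
  i=2: min(500*3^2, 342490) = 4500
  i=3: min(500*3^3, 342490) = 13500
  i=4: min(500*3^4, 342490) = 40500
  i=5: min(500*3^5, 342490) = 121500
  i=6: min(500*3^6, 342490) = 342490
  i=7: min(500*3^7, 342490) = 342490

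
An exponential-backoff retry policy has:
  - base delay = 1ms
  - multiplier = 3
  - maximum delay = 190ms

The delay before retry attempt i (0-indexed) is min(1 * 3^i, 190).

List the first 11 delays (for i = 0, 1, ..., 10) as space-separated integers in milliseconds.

Computing each delay:
  i=0: min(1*3^0, 190) = 1
  i=1: min(1*3^1, 190) = 3
  i=2: min(1*3^2, 190) = 9
  i=3: min(1*3^3, 190) = 27
  i=4: min(1*3^4, 190) = 81
  i=5: min(1*3^5, 190) = 190
  i=6: min(1*3^6, 190) = 190
  i=7: min(1*3^7, 190) = 190
  i=8: min(1*3^8, 190) = 190
  i=9: min(1*3^9, 190) = 190
  i=10: min(1*3^10, 190) = 190

Answer: 1 3 9 27 81 190 190 190 190 190 190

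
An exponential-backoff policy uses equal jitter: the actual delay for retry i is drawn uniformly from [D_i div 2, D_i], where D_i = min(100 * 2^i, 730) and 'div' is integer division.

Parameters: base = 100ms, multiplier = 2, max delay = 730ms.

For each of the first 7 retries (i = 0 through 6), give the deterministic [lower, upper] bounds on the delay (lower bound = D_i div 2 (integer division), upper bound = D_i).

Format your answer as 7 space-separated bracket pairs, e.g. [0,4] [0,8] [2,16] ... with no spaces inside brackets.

Computing bounds per retry:
  i=0: D_i=min(100*2^0,730)=100, bounds=[50,100]
  i=1: D_i=min(100*2^1,730)=200, bounds=[100,200]
  i=2: D_i=min(100*2^2,730)=400, bounds=[200,400]
  i=3: D_i=min(100*2^3,730)=730, bounds=[365,730]
  i=4: D_i=min(100*2^4,730)=730, bounds=[365,730]
  i=5: D_i=min(100*2^5,730)=730, bounds=[365,730]
  i=6: D_i=min(100*2^6,730)=730, bounds=[365,730]

Answer: [50,100] [100,200] [200,400] [365,730] [365,730] [365,730] [365,730]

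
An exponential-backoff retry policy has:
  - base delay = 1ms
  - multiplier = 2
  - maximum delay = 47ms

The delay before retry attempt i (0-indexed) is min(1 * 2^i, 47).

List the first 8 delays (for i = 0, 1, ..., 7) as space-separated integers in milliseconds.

Computing each delay:
  i=0: min(1*2^0, 47) = 1
  i=1: min(1*2^1, 47) = 2
  i=2: min(1*2^2, 47) = 4
  i=3: min(1*2^3, 47) = 8
  i=4: min(1*2^4, 47) = 16
  i=5: min(1*2^5, 47) = 32
  i=6: min(1*2^6, 47) = 47
  i=7: min(1*2^7, 47) = 47

Answer: 1 2 4 8 16 32 47 47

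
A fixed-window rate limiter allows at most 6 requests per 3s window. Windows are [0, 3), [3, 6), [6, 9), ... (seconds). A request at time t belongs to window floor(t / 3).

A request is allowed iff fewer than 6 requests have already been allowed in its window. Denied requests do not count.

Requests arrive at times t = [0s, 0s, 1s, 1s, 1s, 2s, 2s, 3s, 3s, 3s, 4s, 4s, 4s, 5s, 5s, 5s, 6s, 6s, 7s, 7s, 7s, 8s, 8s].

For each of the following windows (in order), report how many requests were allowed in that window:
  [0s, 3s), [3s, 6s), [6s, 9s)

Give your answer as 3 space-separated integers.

Processing requests:
  req#1 t=0s (window 0): ALLOW
  req#2 t=0s (window 0): ALLOW
  req#3 t=1s (window 0): ALLOW
  req#4 t=1s (window 0): ALLOW
  req#5 t=1s (window 0): ALLOW
  req#6 t=2s (window 0): ALLOW
  req#7 t=2s (window 0): DENY
  req#8 t=3s (window 1): ALLOW
  req#9 t=3s (window 1): ALLOW
  req#10 t=3s (window 1): ALLOW
  req#11 t=4s (window 1): ALLOW
  req#12 t=4s (window 1): ALLOW
  req#13 t=4s (window 1): ALLOW
  req#14 t=5s (window 1): DENY
  req#15 t=5s (window 1): DENY
  req#16 t=5s (window 1): DENY
  req#17 t=6s (window 2): ALLOW
  req#18 t=6s (window 2): ALLOW
  req#19 t=7s (window 2): ALLOW
  req#20 t=7s (window 2): ALLOW
  req#21 t=7s (window 2): ALLOW
  req#22 t=8s (window 2): ALLOW
  req#23 t=8s (window 2): DENY

Allowed counts by window: 6 6 6

Answer: 6 6 6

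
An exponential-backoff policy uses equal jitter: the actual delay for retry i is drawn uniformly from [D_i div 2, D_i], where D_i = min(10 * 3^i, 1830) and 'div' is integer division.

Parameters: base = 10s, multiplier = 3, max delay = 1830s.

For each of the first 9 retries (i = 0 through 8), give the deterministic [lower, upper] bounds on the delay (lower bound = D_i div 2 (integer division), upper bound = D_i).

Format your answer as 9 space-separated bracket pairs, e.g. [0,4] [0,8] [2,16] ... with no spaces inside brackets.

Computing bounds per retry:
  i=0: D_i=min(10*3^0,1830)=10, bounds=[5,10]
  i=1: D_i=min(10*3^1,1830)=30, bounds=[15,30]
  i=2: D_i=min(10*3^2,1830)=90, bounds=[45,90]
  i=3: D_i=min(10*3^3,1830)=270, bounds=[135,270]
  i=4: D_i=min(10*3^4,1830)=810, bounds=[405,810]
  i=5: D_i=min(10*3^5,1830)=1830, bounds=[915,1830]
  i=6: D_i=min(10*3^6,1830)=1830, bounds=[915,1830]
  i=7: D_i=min(10*3^7,1830)=1830, bounds=[915,1830]
  i=8: D_i=min(10*3^8,1830)=1830, bounds=[915,1830]

Answer: [5,10] [15,30] [45,90] [135,270] [405,810] [915,1830] [915,1830] [915,1830] [915,1830]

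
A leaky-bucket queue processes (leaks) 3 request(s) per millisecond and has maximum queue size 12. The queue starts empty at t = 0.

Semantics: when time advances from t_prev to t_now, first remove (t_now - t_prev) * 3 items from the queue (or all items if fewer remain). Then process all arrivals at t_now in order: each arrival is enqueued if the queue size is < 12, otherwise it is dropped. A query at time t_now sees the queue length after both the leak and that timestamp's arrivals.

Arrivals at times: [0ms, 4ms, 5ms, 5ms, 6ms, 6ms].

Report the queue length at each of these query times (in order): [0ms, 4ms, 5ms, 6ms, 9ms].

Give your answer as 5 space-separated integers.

Queue lengths at query times:
  query t=0ms: backlog = 1
  query t=4ms: backlog = 1
  query t=5ms: backlog = 2
  query t=6ms: backlog = 2
  query t=9ms: backlog = 0

Answer: 1 1 2 2 0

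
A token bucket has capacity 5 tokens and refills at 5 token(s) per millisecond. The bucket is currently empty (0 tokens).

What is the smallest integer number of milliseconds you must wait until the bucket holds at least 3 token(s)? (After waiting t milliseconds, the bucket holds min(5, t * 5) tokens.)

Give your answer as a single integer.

Need t * 5 >= 3, so t >= 3/5.
Smallest integer t = ceil(3/5) = 1.

Answer: 1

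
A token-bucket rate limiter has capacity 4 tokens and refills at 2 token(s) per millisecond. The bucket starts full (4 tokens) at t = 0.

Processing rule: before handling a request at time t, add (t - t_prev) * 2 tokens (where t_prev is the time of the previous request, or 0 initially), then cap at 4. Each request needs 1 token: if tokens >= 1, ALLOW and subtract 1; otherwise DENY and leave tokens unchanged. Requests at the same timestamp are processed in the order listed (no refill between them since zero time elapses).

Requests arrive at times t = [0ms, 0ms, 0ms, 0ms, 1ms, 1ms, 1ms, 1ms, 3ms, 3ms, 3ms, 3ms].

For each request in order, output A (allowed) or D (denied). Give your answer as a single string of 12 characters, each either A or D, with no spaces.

Answer: AAAAAADDAAAA

Derivation:
Simulating step by step:
  req#1 t=0ms: ALLOW
  req#2 t=0ms: ALLOW
  req#3 t=0ms: ALLOW
  req#4 t=0ms: ALLOW
  req#5 t=1ms: ALLOW
  req#6 t=1ms: ALLOW
  req#7 t=1ms: DENY
  req#8 t=1ms: DENY
  req#9 t=3ms: ALLOW
  req#10 t=3ms: ALLOW
  req#11 t=3ms: ALLOW
  req#12 t=3ms: ALLOW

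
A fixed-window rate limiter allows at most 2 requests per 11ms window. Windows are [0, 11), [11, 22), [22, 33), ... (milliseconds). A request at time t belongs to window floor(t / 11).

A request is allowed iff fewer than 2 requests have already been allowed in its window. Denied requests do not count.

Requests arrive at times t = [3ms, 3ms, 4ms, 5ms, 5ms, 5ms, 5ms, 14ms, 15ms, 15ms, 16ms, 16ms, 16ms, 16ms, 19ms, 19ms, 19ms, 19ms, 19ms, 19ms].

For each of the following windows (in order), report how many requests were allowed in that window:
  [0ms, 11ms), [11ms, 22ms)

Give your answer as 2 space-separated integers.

Processing requests:
  req#1 t=3ms (window 0): ALLOW
  req#2 t=3ms (window 0): ALLOW
  req#3 t=4ms (window 0): DENY
  req#4 t=5ms (window 0): DENY
  req#5 t=5ms (window 0): DENY
  req#6 t=5ms (window 0): DENY
  req#7 t=5ms (window 0): DENY
  req#8 t=14ms (window 1): ALLOW
  req#9 t=15ms (window 1): ALLOW
  req#10 t=15ms (window 1): DENY
  req#11 t=16ms (window 1): DENY
  req#12 t=16ms (window 1): DENY
  req#13 t=16ms (window 1): DENY
  req#14 t=16ms (window 1): DENY
  req#15 t=19ms (window 1): DENY
  req#16 t=19ms (window 1): DENY
  req#17 t=19ms (window 1): DENY
  req#18 t=19ms (window 1): DENY
  req#19 t=19ms (window 1): DENY
  req#20 t=19ms (window 1): DENY

Allowed counts by window: 2 2

Answer: 2 2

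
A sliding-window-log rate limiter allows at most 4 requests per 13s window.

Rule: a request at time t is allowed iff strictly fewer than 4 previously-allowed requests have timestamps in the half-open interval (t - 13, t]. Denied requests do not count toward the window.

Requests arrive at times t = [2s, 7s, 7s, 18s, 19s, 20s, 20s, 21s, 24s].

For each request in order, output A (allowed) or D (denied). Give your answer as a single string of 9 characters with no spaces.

Answer: AAAAAAADD

Derivation:
Tracking allowed requests in the window:
  req#1 t=2s: ALLOW
  req#2 t=7s: ALLOW
  req#3 t=7s: ALLOW
  req#4 t=18s: ALLOW
  req#5 t=19s: ALLOW
  req#6 t=20s: ALLOW
  req#7 t=20s: ALLOW
  req#8 t=21s: DENY
  req#9 t=24s: DENY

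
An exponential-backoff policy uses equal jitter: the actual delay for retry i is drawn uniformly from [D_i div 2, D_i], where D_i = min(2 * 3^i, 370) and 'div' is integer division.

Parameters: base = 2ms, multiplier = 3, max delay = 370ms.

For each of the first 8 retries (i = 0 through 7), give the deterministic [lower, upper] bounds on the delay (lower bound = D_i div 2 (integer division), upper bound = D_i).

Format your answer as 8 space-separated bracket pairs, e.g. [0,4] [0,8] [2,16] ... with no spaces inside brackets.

Answer: [1,2] [3,6] [9,18] [27,54] [81,162] [185,370] [185,370] [185,370]

Derivation:
Computing bounds per retry:
  i=0: D_i=min(2*3^0,370)=2, bounds=[1,2]
  i=1: D_i=min(2*3^1,370)=6, bounds=[3,6]
  i=2: D_i=min(2*3^2,370)=18, bounds=[9,18]
  i=3: D_i=min(2*3^3,370)=54, bounds=[27,54]
  i=4: D_i=min(2*3^4,370)=162, bounds=[81,162]
  i=5: D_i=min(2*3^5,370)=370, bounds=[185,370]
  i=6: D_i=min(2*3^6,370)=370, bounds=[185,370]
  i=7: D_i=min(2*3^7,370)=370, bounds=[185,370]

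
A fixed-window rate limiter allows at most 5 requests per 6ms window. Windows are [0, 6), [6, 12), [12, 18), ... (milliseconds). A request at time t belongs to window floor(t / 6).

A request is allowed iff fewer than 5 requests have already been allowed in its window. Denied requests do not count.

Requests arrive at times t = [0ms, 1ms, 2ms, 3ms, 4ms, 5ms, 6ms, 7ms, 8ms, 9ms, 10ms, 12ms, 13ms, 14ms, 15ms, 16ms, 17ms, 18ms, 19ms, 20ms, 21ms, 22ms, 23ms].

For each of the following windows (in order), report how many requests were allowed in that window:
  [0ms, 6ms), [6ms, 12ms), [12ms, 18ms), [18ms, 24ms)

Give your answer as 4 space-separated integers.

Answer: 5 5 5 5

Derivation:
Processing requests:
  req#1 t=0ms (window 0): ALLOW
  req#2 t=1ms (window 0): ALLOW
  req#3 t=2ms (window 0): ALLOW
  req#4 t=3ms (window 0): ALLOW
  req#5 t=4ms (window 0): ALLOW
  req#6 t=5ms (window 0): DENY
  req#7 t=6ms (window 1): ALLOW
  req#8 t=7ms (window 1): ALLOW
  req#9 t=8ms (window 1): ALLOW
  req#10 t=9ms (window 1): ALLOW
  req#11 t=10ms (window 1): ALLOW
  req#12 t=12ms (window 2): ALLOW
  req#13 t=13ms (window 2): ALLOW
  req#14 t=14ms (window 2): ALLOW
  req#15 t=15ms (window 2): ALLOW
  req#16 t=16ms (window 2): ALLOW
  req#17 t=17ms (window 2): DENY
  req#18 t=18ms (window 3): ALLOW
  req#19 t=19ms (window 3): ALLOW
  req#20 t=20ms (window 3): ALLOW
  req#21 t=21ms (window 3): ALLOW
  req#22 t=22ms (window 3): ALLOW
  req#23 t=23ms (window 3): DENY

Allowed counts by window: 5 5 5 5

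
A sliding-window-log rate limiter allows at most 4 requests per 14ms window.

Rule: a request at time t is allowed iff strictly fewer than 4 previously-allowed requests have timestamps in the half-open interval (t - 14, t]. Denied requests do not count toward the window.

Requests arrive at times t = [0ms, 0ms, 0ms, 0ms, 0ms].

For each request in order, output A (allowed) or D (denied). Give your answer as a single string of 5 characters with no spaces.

Answer: AAAAD

Derivation:
Tracking allowed requests in the window:
  req#1 t=0ms: ALLOW
  req#2 t=0ms: ALLOW
  req#3 t=0ms: ALLOW
  req#4 t=0ms: ALLOW
  req#5 t=0ms: DENY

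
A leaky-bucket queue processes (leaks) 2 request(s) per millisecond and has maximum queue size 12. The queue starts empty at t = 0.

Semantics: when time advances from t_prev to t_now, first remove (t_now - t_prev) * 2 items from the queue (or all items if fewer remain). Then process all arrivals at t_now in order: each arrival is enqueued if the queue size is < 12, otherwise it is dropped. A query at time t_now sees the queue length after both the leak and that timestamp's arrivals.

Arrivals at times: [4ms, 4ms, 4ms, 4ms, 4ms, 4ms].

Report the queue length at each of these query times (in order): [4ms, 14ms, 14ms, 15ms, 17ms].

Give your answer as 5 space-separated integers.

Queue lengths at query times:
  query t=4ms: backlog = 6
  query t=14ms: backlog = 0
  query t=14ms: backlog = 0
  query t=15ms: backlog = 0
  query t=17ms: backlog = 0

Answer: 6 0 0 0 0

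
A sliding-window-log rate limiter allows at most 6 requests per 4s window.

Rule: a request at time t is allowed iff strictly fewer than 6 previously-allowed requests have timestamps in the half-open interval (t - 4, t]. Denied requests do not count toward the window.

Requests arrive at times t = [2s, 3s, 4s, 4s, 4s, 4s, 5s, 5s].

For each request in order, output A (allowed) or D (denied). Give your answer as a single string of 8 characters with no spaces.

Tracking allowed requests in the window:
  req#1 t=2s: ALLOW
  req#2 t=3s: ALLOW
  req#3 t=4s: ALLOW
  req#4 t=4s: ALLOW
  req#5 t=4s: ALLOW
  req#6 t=4s: ALLOW
  req#7 t=5s: DENY
  req#8 t=5s: DENY

Answer: AAAAAADD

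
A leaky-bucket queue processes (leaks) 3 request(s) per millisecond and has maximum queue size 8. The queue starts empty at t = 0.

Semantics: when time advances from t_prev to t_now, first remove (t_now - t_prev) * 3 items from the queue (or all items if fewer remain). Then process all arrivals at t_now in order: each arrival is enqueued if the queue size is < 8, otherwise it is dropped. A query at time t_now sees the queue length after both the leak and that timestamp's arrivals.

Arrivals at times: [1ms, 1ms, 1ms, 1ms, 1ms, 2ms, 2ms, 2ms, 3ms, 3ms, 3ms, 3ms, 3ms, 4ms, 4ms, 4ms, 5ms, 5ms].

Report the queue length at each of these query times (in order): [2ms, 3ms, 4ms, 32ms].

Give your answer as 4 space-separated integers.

Answer: 5 7 7 0

Derivation:
Queue lengths at query times:
  query t=2ms: backlog = 5
  query t=3ms: backlog = 7
  query t=4ms: backlog = 7
  query t=32ms: backlog = 0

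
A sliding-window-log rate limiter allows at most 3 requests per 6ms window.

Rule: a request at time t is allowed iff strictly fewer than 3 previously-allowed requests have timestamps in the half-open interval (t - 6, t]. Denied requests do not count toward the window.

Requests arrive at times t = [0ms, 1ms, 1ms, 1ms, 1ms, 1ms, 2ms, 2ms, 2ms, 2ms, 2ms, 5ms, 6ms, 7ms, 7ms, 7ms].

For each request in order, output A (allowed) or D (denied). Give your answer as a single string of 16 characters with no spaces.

Tracking allowed requests in the window:
  req#1 t=0ms: ALLOW
  req#2 t=1ms: ALLOW
  req#3 t=1ms: ALLOW
  req#4 t=1ms: DENY
  req#5 t=1ms: DENY
  req#6 t=1ms: DENY
  req#7 t=2ms: DENY
  req#8 t=2ms: DENY
  req#9 t=2ms: DENY
  req#10 t=2ms: DENY
  req#11 t=2ms: DENY
  req#12 t=5ms: DENY
  req#13 t=6ms: ALLOW
  req#14 t=7ms: ALLOW
  req#15 t=7ms: ALLOW
  req#16 t=7ms: DENY

Answer: AAADDDDDDDDDAAAD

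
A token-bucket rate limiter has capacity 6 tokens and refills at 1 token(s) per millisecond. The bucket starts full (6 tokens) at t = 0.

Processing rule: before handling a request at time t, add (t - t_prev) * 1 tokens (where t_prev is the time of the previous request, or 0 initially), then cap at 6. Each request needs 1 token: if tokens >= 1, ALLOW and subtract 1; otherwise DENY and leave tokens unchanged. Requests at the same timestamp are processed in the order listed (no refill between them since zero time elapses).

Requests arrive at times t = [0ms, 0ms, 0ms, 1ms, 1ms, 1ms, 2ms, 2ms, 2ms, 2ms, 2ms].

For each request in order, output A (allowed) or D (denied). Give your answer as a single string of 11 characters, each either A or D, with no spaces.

Simulating step by step:
  req#1 t=0ms: ALLOW
  req#2 t=0ms: ALLOW
  req#3 t=0ms: ALLOW
  req#4 t=1ms: ALLOW
  req#5 t=1ms: ALLOW
  req#6 t=1ms: ALLOW
  req#7 t=2ms: ALLOW
  req#8 t=2ms: ALLOW
  req#9 t=2ms: DENY
  req#10 t=2ms: DENY
  req#11 t=2ms: DENY

Answer: AAAAAAAADDD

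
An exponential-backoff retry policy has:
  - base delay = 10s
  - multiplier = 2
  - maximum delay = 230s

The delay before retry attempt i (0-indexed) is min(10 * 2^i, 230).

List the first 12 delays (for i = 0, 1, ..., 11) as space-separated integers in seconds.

Computing each delay:
  i=0: min(10*2^0, 230) = 10
  i=1: min(10*2^1, 230) = 20
  i=2: min(10*2^2, 230) = 40
  i=3: min(10*2^3, 230) = 80
  i=4: min(10*2^4, 230) = 160
  i=5: min(10*2^5, 230) = 230
  i=6: min(10*2^6, 230) = 230
  i=7: min(10*2^7, 230) = 230
  i=8: min(10*2^8, 230) = 230
  i=9: min(10*2^9, 230) = 230
  i=10: min(10*2^10, 230) = 230
  i=11: min(10*2^11, 230) = 230

Answer: 10 20 40 80 160 230 230 230 230 230 230 230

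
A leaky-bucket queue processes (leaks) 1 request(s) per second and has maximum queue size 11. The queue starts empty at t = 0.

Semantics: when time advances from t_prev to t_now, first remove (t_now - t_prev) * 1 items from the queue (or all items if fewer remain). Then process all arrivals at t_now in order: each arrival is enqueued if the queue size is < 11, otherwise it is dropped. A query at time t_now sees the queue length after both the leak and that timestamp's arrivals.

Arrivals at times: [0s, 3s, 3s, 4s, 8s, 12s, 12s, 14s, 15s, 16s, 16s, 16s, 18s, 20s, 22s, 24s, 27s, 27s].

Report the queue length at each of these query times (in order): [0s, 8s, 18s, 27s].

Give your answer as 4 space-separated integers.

Answer: 1 1 2 2

Derivation:
Queue lengths at query times:
  query t=0s: backlog = 1
  query t=8s: backlog = 1
  query t=18s: backlog = 2
  query t=27s: backlog = 2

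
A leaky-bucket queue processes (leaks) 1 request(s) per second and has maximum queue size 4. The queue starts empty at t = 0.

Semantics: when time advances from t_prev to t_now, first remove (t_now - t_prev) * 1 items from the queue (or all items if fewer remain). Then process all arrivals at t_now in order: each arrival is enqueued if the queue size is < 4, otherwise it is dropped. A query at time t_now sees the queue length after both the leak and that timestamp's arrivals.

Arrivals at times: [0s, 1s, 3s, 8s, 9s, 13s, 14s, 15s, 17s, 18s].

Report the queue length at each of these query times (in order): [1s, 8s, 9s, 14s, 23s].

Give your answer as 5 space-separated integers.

Queue lengths at query times:
  query t=1s: backlog = 1
  query t=8s: backlog = 1
  query t=9s: backlog = 1
  query t=14s: backlog = 1
  query t=23s: backlog = 0

Answer: 1 1 1 1 0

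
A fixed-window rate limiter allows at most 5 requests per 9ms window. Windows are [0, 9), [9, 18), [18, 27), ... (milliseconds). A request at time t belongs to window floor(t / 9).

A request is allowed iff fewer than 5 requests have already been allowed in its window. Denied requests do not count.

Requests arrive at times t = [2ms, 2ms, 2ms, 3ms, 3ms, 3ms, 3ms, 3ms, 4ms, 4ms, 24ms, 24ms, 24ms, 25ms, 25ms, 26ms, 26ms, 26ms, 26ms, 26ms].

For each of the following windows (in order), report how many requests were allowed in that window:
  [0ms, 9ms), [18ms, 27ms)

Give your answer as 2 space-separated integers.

Processing requests:
  req#1 t=2ms (window 0): ALLOW
  req#2 t=2ms (window 0): ALLOW
  req#3 t=2ms (window 0): ALLOW
  req#4 t=3ms (window 0): ALLOW
  req#5 t=3ms (window 0): ALLOW
  req#6 t=3ms (window 0): DENY
  req#7 t=3ms (window 0): DENY
  req#8 t=3ms (window 0): DENY
  req#9 t=4ms (window 0): DENY
  req#10 t=4ms (window 0): DENY
  req#11 t=24ms (window 2): ALLOW
  req#12 t=24ms (window 2): ALLOW
  req#13 t=24ms (window 2): ALLOW
  req#14 t=25ms (window 2): ALLOW
  req#15 t=25ms (window 2): ALLOW
  req#16 t=26ms (window 2): DENY
  req#17 t=26ms (window 2): DENY
  req#18 t=26ms (window 2): DENY
  req#19 t=26ms (window 2): DENY
  req#20 t=26ms (window 2): DENY

Allowed counts by window: 5 5

Answer: 5 5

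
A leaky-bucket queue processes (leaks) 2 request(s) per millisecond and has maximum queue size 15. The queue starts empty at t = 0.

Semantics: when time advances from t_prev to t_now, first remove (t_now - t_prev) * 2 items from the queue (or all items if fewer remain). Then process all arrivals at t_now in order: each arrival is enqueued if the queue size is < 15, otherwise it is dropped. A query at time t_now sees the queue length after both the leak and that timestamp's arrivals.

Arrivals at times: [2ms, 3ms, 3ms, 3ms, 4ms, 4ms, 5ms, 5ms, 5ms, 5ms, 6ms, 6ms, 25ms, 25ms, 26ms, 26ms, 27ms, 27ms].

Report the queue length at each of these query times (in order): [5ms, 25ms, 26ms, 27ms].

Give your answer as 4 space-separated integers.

Queue lengths at query times:
  query t=5ms: backlog = 5
  query t=25ms: backlog = 2
  query t=26ms: backlog = 2
  query t=27ms: backlog = 2

Answer: 5 2 2 2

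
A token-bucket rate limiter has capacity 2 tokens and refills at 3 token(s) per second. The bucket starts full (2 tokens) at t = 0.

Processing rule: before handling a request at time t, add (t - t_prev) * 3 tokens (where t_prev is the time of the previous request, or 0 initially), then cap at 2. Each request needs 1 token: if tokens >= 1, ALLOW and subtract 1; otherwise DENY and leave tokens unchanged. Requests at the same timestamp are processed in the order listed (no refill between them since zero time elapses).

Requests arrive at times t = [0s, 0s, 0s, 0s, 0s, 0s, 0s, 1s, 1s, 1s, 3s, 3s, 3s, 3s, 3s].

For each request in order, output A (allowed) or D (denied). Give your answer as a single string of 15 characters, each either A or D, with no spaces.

Answer: AADDDDDAADAADDD

Derivation:
Simulating step by step:
  req#1 t=0s: ALLOW
  req#2 t=0s: ALLOW
  req#3 t=0s: DENY
  req#4 t=0s: DENY
  req#5 t=0s: DENY
  req#6 t=0s: DENY
  req#7 t=0s: DENY
  req#8 t=1s: ALLOW
  req#9 t=1s: ALLOW
  req#10 t=1s: DENY
  req#11 t=3s: ALLOW
  req#12 t=3s: ALLOW
  req#13 t=3s: DENY
  req#14 t=3s: DENY
  req#15 t=3s: DENY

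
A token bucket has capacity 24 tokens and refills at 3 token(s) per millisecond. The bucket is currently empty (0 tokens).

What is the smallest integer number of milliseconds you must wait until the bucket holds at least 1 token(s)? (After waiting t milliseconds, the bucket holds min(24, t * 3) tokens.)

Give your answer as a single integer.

Answer: 1

Derivation:
Need t * 3 >= 1, so t >= 1/3.
Smallest integer t = ceil(1/3) = 1.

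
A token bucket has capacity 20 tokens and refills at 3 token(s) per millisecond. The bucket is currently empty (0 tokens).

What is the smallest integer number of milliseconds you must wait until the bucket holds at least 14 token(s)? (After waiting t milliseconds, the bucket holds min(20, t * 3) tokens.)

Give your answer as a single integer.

Answer: 5

Derivation:
Need t * 3 >= 14, so t >= 14/3.
Smallest integer t = ceil(14/3) = 5.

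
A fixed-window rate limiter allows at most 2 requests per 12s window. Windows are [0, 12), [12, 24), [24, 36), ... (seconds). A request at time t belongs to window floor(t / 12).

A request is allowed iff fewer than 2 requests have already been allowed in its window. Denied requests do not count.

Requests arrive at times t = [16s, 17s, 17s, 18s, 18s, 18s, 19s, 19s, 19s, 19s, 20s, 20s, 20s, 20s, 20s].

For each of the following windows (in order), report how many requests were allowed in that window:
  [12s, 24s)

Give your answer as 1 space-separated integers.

Processing requests:
  req#1 t=16s (window 1): ALLOW
  req#2 t=17s (window 1): ALLOW
  req#3 t=17s (window 1): DENY
  req#4 t=18s (window 1): DENY
  req#5 t=18s (window 1): DENY
  req#6 t=18s (window 1): DENY
  req#7 t=19s (window 1): DENY
  req#8 t=19s (window 1): DENY
  req#9 t=19s (window 1): DENY
  req#10 t=19s (window 1): DENY
  req#11 t=20s (window 1): DENY
  req#12 t=20s (window 1): DENY
  req#13 t=20s (window 1): DENY
  req#14 t=20s (window 1): DENY
  req#15 t=20s (window 1): DENY

Allowed counts by window: 2

Answer: 2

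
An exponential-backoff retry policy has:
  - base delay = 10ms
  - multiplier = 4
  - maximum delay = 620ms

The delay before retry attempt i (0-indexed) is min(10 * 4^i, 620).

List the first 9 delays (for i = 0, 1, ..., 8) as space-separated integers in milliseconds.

Answer: 10 40 160 620 620 620 620 620 620

Derivation:
Computing each delay:
  i=0: min(10*4^0, 620) = 10
  i=1: min(10*4^1, 620) = 40
  i=2: min(10*4^2, 620) = 160
  i=3: min(10*4^3, 620) = 620
  i=4: min(10*4^4, 620) = 620
  i=5: min(10*4^5, 620) = 620
  i=6: min(10*4^6, 620) = 620
  i=7: min(10*4^7, 620) = 620
  i=8: min(10*4^8, 620) = 620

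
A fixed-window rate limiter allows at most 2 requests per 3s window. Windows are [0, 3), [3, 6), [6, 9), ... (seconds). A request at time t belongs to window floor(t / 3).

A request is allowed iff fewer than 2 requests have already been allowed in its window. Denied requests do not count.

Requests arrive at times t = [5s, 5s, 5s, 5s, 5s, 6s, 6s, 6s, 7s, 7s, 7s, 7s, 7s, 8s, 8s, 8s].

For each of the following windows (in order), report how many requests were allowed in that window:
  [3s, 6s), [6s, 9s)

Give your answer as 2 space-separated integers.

Processing requests:
  req#1 t=5s (window 1): ALLOW
  req#2 t=5s (window 1): ALLOW
  req#3 t=5s (window 1): DENY
  req#4 t=5s (window 1): DENY
  req#5 t=5s (window 1): DENY
  req#6 t=6s (window 2): ALLOW
  req#7 t=6s (window 2): ALLOW
  req#8 t=6s (window 2): DENY
  req#9 t=7s (window 2): DENY
  req#10 t=7s (window 2): DENY
  req#11 t=7s (window 2): DENY
  req#12 t=7s (window 2): DENY
  req#13 t=7s (window 2): DENY
  req#14 t=8s (window 2): DENY
  req#15 t=8s (window 2): DENY
  req#16 t=8s (window 2): DENY

Allowed counts by window: 2 2

Answer: 2 2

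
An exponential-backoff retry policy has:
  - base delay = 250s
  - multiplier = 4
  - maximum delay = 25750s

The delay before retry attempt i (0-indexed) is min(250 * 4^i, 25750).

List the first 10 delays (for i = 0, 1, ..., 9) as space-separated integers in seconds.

Computing each delay:
  i=0: min(250*4^0, 25750) = 250
  i=1: min(250*4^1, 25750) = 1000
  i=2: min(250*4^2, 25750) = 4000
  i=3: min(250*4^3, 25750) = 16000
  i=4: min(250*4^4, 25750) = 25750
  i=5: min(250*4^5, 25750) = 25750
  i=6: min(250*4^6, 25750) = 25750
  i=7: min(250*4^7, 25750) = 25750
  i=8: min(250*4^8, 25750) = 25750
  i=9: min(250*4^9, 25750) = 25750

Answer: 250 1000 4000 16000 25750 25750 25750 25750 25750 25750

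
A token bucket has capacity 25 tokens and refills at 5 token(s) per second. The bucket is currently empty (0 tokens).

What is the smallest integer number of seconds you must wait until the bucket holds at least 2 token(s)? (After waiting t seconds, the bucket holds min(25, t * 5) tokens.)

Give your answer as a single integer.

Need t * 5 >= 2, so t >= 2/5.
Smallest integer t = ceil(2/5) = 1.

Answer: 1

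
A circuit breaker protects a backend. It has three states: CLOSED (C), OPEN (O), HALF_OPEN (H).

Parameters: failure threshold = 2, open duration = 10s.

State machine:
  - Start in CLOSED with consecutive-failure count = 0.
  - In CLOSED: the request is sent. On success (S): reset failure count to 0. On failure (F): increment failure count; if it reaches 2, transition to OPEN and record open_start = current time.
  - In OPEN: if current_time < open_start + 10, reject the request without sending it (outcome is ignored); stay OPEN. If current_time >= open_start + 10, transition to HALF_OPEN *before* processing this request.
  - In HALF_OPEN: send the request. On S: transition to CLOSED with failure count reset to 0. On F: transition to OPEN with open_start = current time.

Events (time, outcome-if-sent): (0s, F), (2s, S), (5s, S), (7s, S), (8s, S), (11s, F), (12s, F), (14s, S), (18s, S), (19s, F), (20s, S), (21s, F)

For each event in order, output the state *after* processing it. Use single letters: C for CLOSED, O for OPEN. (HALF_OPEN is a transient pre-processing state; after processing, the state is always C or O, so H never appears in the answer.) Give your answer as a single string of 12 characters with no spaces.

Answer: CCCCCCOOOOOO

Derivation:
State after each event:
  event#1 t=0s outcome=F: state=CLOSED
  event#2 t=2s outcome=S: state=CLOSED
  event#3 t=5s outcome=S: state=CLOSED
  event#4 t=7s outcome=S: state=CLOSED
  event#5 t=8s outcome=S: state=CLOSED
  event#6 t=11s outcome=F: state=CLOSED
  event#7 t=12s outcome=F: state=OPEN
  event#8 t=14s outcome=S: state=OPEN
  event#9 t=18s outcome=S: state=OPEN
  event#10 t=19s outcome=F: state=OPEN
  event#11 t=20s outcome=S: state=OPEN
  event#12 t=21s outcome=F: state=OPEN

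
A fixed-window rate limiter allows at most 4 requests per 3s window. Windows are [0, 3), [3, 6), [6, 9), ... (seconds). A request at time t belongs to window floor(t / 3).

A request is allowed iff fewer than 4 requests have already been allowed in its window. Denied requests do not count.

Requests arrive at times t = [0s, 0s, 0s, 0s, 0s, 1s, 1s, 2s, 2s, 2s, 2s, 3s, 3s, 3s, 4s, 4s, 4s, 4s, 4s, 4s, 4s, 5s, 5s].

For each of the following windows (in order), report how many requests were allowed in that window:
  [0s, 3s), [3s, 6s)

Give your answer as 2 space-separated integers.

Answer: 4 4

Derivation:
Processing requests:
  req#1 t=0s (window 0): ALLOW
  req#2 t=0s (window 0): ALLOW
  req#3 t=0s (window 0): ALLOW
  req#4 t=0s (window 0): ALLOW
  req#5 t=0s (window 0): DENY
  req#6 t=1s (window 0): DENY
  req#7 t=1s (window 0): DENY
  req#8 t=2s (window 0): DENY
  req#9 t=2s (window 0): DENY
  req#10 t=2s (window 0): DENY
  req#11 t=2s (window 0): DENY
  req#12 t=3s (window 1): ALLOW
  req#13 t=3s (window 1): ALLOW
  req#14 t=3s (window 1): ALLOW
  req#15 t=4s (window 1): ALLOW
  req#16 t=4s (window 1): DENY
  req#17 t=4s (window 1): DENY
  req#18 t=4s (window 1): DENY
  req#19 t=4s (window 1): DENY
  req#20 t=4s (window 1): DENY
  req#21 t=4s (window 1): DENY
  req#22 t=5s (window 1): DENY
  req#23 t=5s (window 1): DENY

Allowed counts by window: 4 4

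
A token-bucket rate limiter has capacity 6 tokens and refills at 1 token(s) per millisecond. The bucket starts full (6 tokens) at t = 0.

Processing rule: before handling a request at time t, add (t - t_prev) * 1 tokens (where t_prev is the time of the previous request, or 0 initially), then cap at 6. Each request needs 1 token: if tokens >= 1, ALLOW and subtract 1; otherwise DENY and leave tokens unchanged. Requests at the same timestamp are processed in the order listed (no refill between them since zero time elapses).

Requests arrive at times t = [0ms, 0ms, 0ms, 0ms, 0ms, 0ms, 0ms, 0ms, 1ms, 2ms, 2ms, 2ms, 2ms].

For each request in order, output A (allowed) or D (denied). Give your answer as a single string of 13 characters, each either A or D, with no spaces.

Answer: AAAAAADDAADDD

Derivation:
Simulating step by step:
  req#1 t=0ms: ALLOW
  req#2 t=0ms: ALLOW
  req#3 t=0ms: ALLOW
  req#4 t=0ms: ALLOW
  req#5 t=0ms: ALLOW
  req#6 t=0ms: ALLOW
  req#7 t=0ms: DENY
  req#8 t=0ms: DENY
  req#9 t=1ms: ALLOW
  req#10 t=2ms: ALLOW
  req#11 t=2ms: DENY
  req#12 t=2ms: DENY
  req#13 t=2ms: DENY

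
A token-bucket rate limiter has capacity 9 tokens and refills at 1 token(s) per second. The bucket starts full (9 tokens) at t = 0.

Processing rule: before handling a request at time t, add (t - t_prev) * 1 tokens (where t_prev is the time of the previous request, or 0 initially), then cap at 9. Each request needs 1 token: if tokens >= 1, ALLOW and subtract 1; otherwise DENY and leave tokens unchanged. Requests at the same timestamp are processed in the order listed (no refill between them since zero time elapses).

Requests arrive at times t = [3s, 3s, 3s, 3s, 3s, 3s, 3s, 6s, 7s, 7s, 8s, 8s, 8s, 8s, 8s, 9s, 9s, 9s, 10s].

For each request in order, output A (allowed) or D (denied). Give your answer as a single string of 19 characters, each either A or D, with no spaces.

Answer: AAAAAAAAAAAAAADADDA

Derivation:
Simulating step by step:
  req#1 t=3s: ALLOW
  req#2 t=3s: ALLOW
  req#3 t=3s: ALLOW
  req#4 t=3s: ALLOW
  req#5 t=3s: ALLOW
  req#6 t=3s: ALLOW
  req#7 t=3s: ALLOW
  req#8 t=6s: ALLOW
  req#9 t=7s: ALLOW
  req#10 t=7s: ALLOW
  req#11 t=8s: ALLOW
  req#12 t=8s: ALLOW
  req#13 t=8s: ALLOW
  req#14 t=8s: ALLOW
  req#15 t=8s: DENY
  req#16 t=9s: ALLOW
  req#17 t=9s: DENY
  req#18 t=9s: DENY
  req#19 t=10s: ALLOW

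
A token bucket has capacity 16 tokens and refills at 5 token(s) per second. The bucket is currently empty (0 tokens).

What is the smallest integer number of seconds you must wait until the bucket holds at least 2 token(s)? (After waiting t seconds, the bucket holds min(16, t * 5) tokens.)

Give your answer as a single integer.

Need t * 5 >= 2, so t >= 2/5.
Smallest integer t = ceil(2/5) = 1.

Answer: 1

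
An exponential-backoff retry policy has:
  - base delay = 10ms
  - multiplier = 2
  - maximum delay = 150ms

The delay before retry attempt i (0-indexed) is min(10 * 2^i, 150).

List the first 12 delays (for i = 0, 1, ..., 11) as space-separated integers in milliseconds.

Answer: 10 20 40 80 150 150 150 150 150 150 150 150

Derivation:
Computing each delay:
  i=0: min(10*2^0, 150) = 10
  i=1: min(10*2^1, 150) = 20
  i=2: min(10*2^2, 150) = 40
  i=3: min(10*2^3, 150) = 80
  i=4: min(10*2^4, 150) = 150
  i=5: min(10*2^5, 150) = 150
  i=6: min(10*2^6, 150) = 150
  i=7: min(10*2^7, 150) = 150
  i=8: min(10*2^8, 150) = 150
  i=9: min(10*2^9, 150) = 150
  i=10: min(10*2^10, 150) = 150
  i=11: min(10*2^11, 150) = 150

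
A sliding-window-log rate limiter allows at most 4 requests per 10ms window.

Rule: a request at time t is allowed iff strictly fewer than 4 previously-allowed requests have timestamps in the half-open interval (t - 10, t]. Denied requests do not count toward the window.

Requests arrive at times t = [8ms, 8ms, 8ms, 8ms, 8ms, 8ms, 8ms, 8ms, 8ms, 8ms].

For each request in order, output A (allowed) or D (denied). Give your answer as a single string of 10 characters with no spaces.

Tracking allowed requests in the window:
  req#1 t=8ms: ALLOW
  req#2 t=8ms: ALLOW
  req#3 t=8ms: ALLOW
  req#4 t=8ms: ALLOW
  req#5 t=8ms: DENY
  req#6 t=8ms: DENY
  req#7 t=8ms: DENY
  req#8 t=8ms: DENY
  req#9 t=8ms: DENY
  req#10 t=8ms: DENY

Answer: AAAADDDDDD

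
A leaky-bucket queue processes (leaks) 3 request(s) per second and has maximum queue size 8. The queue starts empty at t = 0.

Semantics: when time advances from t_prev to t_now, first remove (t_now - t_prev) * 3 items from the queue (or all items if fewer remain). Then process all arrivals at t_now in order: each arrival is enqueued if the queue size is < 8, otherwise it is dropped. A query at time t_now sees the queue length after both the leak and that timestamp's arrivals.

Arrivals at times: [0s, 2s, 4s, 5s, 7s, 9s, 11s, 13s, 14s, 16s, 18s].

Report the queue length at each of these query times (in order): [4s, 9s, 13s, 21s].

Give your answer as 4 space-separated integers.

Queue lengths at query times:
  query t=4s: backlog = 1
  query t=9s: backlog = 1
  query t=13s: backlog = 1
  query t=21s: backlog = 0

Answer: 1 1 1 0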